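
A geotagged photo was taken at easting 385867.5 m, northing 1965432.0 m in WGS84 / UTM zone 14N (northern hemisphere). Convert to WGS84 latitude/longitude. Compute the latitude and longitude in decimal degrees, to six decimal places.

lat 17.773300°, lon -100.076700°

Zone 14N: λ₀ = -99°, k₀ = 0.9996, false easting 500000 m.
Meridian distance M = (N − FN)/k₀ = 1966218.5 m.
Inverse transverse Mercator on WGS84 gives φ = 17.77329999°, λ = -100.07669957°.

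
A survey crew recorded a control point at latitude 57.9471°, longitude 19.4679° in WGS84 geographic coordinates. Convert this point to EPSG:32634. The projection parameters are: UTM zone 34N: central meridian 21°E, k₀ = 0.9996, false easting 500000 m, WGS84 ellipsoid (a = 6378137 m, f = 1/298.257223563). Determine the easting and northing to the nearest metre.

Zone 34 central meridian λ₀ = 6×34 − 183 = 21°; Δλ = -1.5321°.
Transverse Mercator on WGS84 with k₀ = 0.9996 gives E = 409309.979 m, N = 6423848.452 m.

E 409310 m, N 6423848 m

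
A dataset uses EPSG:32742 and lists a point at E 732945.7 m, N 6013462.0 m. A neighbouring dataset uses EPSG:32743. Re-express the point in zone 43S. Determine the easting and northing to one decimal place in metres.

UTM 42S → geographic: φ = -35.99549993°, λ = 71.58420043°.
UTM 43S (λ₀ = 75°) forward: E = 192067.766 m, N = 6011152.254 m.

E 192067.8 m, N 6011152.3 m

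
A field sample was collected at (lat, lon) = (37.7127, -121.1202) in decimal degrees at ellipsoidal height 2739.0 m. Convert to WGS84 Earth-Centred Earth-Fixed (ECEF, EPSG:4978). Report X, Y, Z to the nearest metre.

WGS84: a = 6378137 m, e² = 0.006694380; N(φ) = a/√(1−e²sin²φ) = 6386140.343 m.
X = (N+h)·cosφ·cosλ = -2612170.560 m; Y = (N+h)·cosφ·sinλ = -4326794.935 m; Z = (N(1−e²)+h)·sinφ = 3881941.818 m.

X -2612171 m, Y -4326795 m, Z 3881942 m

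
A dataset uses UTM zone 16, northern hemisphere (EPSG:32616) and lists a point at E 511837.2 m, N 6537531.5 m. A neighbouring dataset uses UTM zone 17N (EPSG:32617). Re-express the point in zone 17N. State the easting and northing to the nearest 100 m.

UTM 16N → geographic: φ = 58.97720040°, λ = -86.79410066°.
UTM 17N (λ₀ = -81°) forward: E = 167162.138 m, N = 6551954.233 m.

E 167200 m, N 6552000 m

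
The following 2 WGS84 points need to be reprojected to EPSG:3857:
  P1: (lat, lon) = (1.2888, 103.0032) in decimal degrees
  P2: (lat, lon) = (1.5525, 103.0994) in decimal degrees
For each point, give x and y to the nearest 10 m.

Web Mercator: x = R·λ, y = R·ln tan(π/4+φ/2), R = 6378137 m.
P1 (1.2888°, 103.0032°) → (11466263.774, 143480.660) m.
P2 (1.5525°, 103.0994°) → (11476972.709, 172844.661) m.

P1: x 11466260 m, y 143480 m; P2: x 11476970 m, y 172840 m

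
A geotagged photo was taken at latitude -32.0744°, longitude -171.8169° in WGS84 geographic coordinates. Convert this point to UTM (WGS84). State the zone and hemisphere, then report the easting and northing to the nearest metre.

Longitude -171.8169° lies in the 6° band [-174°, -168°), giving zone 2; latitude is south of the equator, so 2S.
Zone 2 central meridian λ₀ = 6×2 − 183 = -171°; Δλ = -0.8169°.
Transverse Mercator on WGS84 with k₀ = 0.9996 gives E = 422900.653 m, N = 6451025.705 m.

Zone 2S: E 422901 m, N 6451026 m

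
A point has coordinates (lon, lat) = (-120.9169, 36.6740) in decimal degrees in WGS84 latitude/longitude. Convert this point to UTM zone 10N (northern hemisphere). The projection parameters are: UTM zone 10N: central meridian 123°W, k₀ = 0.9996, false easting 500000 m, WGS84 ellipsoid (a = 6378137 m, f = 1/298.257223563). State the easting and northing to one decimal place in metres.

Zone 10 central meridian λ₀ = 6×10 − 183 = -123°; Δλ = +2.0831°.
Transverse Mercator on WGS84 with k₀ = 0.9996 gives E = 686146.171 m, N = 4060730.683 m.

E 686146.2 m, N 4060730.7 m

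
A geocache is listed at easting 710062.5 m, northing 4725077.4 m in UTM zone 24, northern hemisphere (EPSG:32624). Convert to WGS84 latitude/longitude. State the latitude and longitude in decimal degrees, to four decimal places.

lat 42.6495°, lon -36.4374°

Zone 24N: λ₀ = -39°, k₀ = 0.9996, false easting 500000 m.
Meridian distance M = (N − FN)/k₀ = 4726968.2 m.
Inverse transverse Mercator on WGS84 gives φ = 42.64950036°, λ = -36.43739961°.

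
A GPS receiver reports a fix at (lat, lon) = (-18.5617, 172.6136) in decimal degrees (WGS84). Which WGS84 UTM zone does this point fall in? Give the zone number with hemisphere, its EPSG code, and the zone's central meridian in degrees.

Zone 59S (EPSG:32759), central meridian 171°

UTM zone = ⌊(λ + 180)/6⌋ + 1; 172.6136° ∈ [168°, 174°) → zone 59.
Hemisphere: S (φ < 0).
Central meridian λ₀ = 6×59 − 183 = 171°.
EPSG code: 32759.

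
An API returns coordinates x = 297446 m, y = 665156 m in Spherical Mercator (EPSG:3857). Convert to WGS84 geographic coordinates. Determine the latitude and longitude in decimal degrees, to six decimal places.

lat 5.964397°, lon 2.672003°

R = 6378137 m. λ = x/R = 2.67200288°.
φ = 2·arctan(exp(y/R)) − 90° = 2·arctan(1.10992) − 90° = 5.96439657°.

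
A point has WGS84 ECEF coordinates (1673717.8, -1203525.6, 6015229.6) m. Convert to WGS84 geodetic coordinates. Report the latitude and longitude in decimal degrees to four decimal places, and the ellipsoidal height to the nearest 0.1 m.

λ = atan2(Y, X) = -35.71889940°; p = √(X²+Y²) = 2061505.6 m.
Bowring's method on WGS84 (a = 6378137 m, b = 6356752.314 m) gives φ = 71.20039957°, h = -311.401 m.

lat 71.2004°, lon -35.7189°, h -311.4 m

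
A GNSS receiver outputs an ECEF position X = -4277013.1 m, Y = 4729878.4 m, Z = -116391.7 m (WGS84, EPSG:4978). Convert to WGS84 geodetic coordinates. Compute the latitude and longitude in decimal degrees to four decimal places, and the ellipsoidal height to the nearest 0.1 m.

λ = atan2(Y, X) = 132.12159983°; p = √(X²+Y²) = 6376879.4 m.
Bowring's method on WGS84 (a = 6378137 m, b = 6356752.314 m) gives φ = -1.05270034°, h = -188.343 m.

lat -1.0527°, lon 132.1216°, h -188.3 m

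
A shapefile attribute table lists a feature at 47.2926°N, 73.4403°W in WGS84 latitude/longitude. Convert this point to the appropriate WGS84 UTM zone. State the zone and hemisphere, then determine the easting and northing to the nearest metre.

Longitude -73.4403° lies in the 6° band [-78°, -72°), giving zone 18; latitude is north of the equator, so 18N.
Zone 18 central meridian λ₀ = 6×18 − 183 = -75°; Δλ = +1.5597°.
Transverse Mercator on WGS84 with k₀ = 0.9996 gives E = 617927.043 m, N = 5238860.132 m.

Zone 18N: E 617927 m, N 5238860 m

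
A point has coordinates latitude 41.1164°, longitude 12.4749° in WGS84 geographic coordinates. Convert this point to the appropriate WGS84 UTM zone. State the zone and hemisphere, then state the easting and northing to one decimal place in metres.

Zone 33N: E 287999.9 m, N 4554751.7 m

Longitude 12.4749° lies in the 6° band [12°, 18°), giving zone 33; latitude is north of the equator, so 33N.
Zone 33 central meridian λ₀ = 6×33 − 183 = 15°; Δλ = -2.5251°.
Transverse Mercator on WGS84 with k₀ = 0.9996 gives E = 287999.863 m, N = 4554751.743 m.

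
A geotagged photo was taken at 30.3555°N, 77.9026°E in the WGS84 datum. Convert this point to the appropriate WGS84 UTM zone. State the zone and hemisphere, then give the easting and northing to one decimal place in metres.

Longitude 77.9026° lies in the 6° band [72°, 78°), giving zone 43; latitude is north of the equator, so 43N.
Zone 43 central meridian λ₀ = 6×43 − 183 = 75°; Δλ = +2.9026°.
Transverse Mercator on WGS84 with k₀ = 0.9996 gives E = 779004.673 m, N = 3361752.118 m.

Zone 43N: E 779004.7 m, N 3361752.1 m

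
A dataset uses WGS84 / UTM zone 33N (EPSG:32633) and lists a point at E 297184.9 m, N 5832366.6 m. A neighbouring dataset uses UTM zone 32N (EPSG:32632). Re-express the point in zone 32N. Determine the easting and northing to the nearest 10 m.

UTM 33N → geographic: φ = 52.60340002°, λ = 12.00489960°.
UTM 32N (λ₀ = 9°) forward: E = 703478.499 m, N = 5832394.221 m.

E 703480 m, N 5832390 m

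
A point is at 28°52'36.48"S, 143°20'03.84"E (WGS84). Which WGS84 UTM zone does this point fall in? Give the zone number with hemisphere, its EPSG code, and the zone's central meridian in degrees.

UTM zone = ⌊(λ + 180)/6⌋ + 1; 143.3344° ∈ [138°, 144°) → zone 54.
Hemisphere: S (φ < 0).
Central meridian λ₀ = 6×54 − 183 = 141°.
EPSG code: 32754.

Zone 54S (EPSG:32754), central meridian 141°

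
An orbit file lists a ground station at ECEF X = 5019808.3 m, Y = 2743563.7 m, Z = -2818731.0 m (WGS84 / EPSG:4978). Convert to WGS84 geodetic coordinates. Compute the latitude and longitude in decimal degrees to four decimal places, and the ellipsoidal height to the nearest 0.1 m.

lat -26.3837°, lon 28.6587°, h 3428.6 m

λ = atan2(Y, X) = 28.65870026°; p = √(X²+Y²) = 5720630.8 m.
Bowring's method on WGS84 (a = 6378137 m, b = 6356752.314 m) gives φ = -26.38369963°, h = 3428.607 m.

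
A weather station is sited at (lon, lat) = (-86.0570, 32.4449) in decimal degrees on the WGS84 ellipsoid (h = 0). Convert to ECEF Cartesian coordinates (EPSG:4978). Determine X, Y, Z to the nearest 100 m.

X 370500 m, Y -5375000 m, Z 3402200 m

WGS84: a = 6378137 m, e² = 0.006694380; N(φ) = a/√(1−e²sin²φ) = 6384290.509 m.
X = (N+h)·cosφ·cosλ = 370483.536 m; Y = (N+h)·cosφ·sinλ = -5374999.266 m; Z = (N(1−e²)+h)·sinφ = 3402168.199 m.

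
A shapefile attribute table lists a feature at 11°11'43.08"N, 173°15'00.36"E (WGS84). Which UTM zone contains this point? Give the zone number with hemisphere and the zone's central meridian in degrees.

UTM zone = ⌊(λ + 180)/6⌋ + 1; 173.2501° ∈ [168°, 174°) → zone 59.
Hemisphere: N (φ ≥ 0).
Central meridian λ₀ = 6×59 − 183 = 171°.

Zone 59N, central meridian 171°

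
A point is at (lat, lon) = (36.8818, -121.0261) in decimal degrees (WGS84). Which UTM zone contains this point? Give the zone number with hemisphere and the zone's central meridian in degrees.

UTM zone = ⌊(λ + 180)/6⌋ + 1; -121.0261° ∈ [-126°, -120°) → zone 10.
Hemisphere: N (φ ≥ 0).
Central meridian λ₀ = 6×10 − 183 = -123°.

Zone 10N, central meridian -123°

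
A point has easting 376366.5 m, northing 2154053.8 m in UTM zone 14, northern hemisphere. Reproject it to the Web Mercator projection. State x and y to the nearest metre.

Unproject from UTM 14N (λ₀ = -99°) → φ = 19.47720030°, λ = -100.17800020°.
Web Mercator (R = 6378137 m): x = -11151763.971 m, y = 2211199.885 m.

x -11151764 m, y 2211200 m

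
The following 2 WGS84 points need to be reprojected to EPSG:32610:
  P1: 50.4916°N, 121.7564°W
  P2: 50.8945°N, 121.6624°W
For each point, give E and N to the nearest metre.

P1: E 588212 m, N 5594030 m; P2: E 594070 m, N 5638945 m

UTM zone 10N: λ₀ = -123°, k₀ = 0.9996.
P1 (50.4916°, -121.7564°) → (588211.763, 5594030.015) m.
P2 (50.8945°, -121.6624°) → (594069.809, 5638945.141) m.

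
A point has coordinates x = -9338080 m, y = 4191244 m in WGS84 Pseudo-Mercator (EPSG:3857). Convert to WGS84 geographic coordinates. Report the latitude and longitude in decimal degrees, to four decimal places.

lat 35.2011°, lon -83.8854°

R = 6378137 m. λ = x/R = -83.88539988°.
φ = 2·arctan(exp(y/R)) − 90° = 2·arctan(1.92924) − 90° = 35.20110349°.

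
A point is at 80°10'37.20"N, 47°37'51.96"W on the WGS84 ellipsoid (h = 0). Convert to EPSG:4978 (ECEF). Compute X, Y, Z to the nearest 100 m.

X 735700 m, Y -806600 m, Z 6262900 m

WGS84: a = 6378137 m, e² = 0.006694380; N(φ) = a/√(1−e²sin²φ) = 6398966.045 m.
X = (N+h)·cosφ·cosλ = 735695.487 m; Y = (N+h)·cosφ·sinλ = -806568.153 m; Z = (N(1−e²)+h)·sinφ = 6262944.859 m.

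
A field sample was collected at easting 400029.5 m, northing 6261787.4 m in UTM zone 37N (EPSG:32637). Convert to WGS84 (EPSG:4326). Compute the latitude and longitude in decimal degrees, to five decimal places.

Zone 37N: λ₀ = 39°, k₀ = 0.9996, false easting 500000 m.
Meridian distance M = (N − FN)/k₀ = 6264293.1 m.
Inverse transverse Mercator on WGS84 gives φ = 56.48989960°, λ = 37.37640027°.

lat 56.48990°, lon 37.37640°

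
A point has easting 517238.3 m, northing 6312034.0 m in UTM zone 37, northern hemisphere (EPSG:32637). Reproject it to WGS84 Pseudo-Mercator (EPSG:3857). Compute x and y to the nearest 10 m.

x 4373010 m, y 7750230 m

Unproject from UTM 37N (λ₀ = 39°) → φ = 56.95159987°, λ = 39.28340061°.
Web Mercator (R = 6378137 m): x = 4373008.152 m, y = 7750232.533 m.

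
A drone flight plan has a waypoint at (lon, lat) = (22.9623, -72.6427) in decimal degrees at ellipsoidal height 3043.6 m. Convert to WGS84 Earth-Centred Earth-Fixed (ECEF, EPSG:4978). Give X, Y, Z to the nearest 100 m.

WGS84: a = 6378137 m, e² = 0.006694380; N(φ) = a/√(1−e²sin²φ) = 6397675.191 m.
X = (N+h)·cosφ·cosλ = 1758216.291 m; Y = (N+h)·cosφ·sinλ = 744953.584 m; Z = (N(1−e²)+h)·sinφ = -6068370.595 m.

X 1758200 m, Y 745000 m, Z -6068400 m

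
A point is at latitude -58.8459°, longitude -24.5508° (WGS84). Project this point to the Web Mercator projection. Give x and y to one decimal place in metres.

Web Mercator is spherical with R = a = 6378137 m.
x = R·λ = 6378137 × -0.428492294 = -2732982.555 m.
y = R·ln tan(π/4 + φ/2) = 6378137 × -1.277356420 = -8147154.245 m.

x -2732982.6 m, y -8147154.2 m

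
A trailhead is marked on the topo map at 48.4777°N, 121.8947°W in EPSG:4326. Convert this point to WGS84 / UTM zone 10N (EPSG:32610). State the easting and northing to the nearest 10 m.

E 581690 m, N 5369990 m

Zone 10 central meridian λ₀ = 6×10 − 183 = -123°; Δλ = +1.1053°.
Transverse Mercator on WGS84 with k₀ = 0.9996 gives E = 581685.756 m, N = 5369986.750 m.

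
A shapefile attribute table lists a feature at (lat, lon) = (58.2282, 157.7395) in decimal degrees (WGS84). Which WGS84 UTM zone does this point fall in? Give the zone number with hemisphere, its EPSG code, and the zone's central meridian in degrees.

UTM zone = ⌊(λ + 180)/6⌋ + 1; 157.7395° ∈ [156°, 162°) → zone 57.
Hemisphere: N (φ ≥ 0).
Central meridian λ₀ = 6×57 − 183 = 159°.
EPSG code: 32657.

Zone 57N (EPSG:32657), central meridian 159°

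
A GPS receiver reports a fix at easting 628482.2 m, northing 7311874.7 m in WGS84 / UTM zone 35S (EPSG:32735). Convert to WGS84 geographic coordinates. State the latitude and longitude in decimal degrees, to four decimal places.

lat -24.3009°, lon 28.2661°

Zone 35S: λ₀ = 27°, k₀ = 0.9996, false easting 500000 m, false northing 10000000 m.
Meridian distance M = (N − FN)/k₀ = -2689201.0 m.
Inverse transverse Mercator on WGS84 gives φ = -24.30090026°, λ = 28.26610037°.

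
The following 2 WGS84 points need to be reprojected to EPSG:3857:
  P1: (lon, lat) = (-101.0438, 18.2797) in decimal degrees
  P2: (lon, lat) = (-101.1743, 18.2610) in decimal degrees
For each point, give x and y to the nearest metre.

P1: x -11248144 m, y 2070313 m; P2: x -11262672 m, y 2068121 m

Web Mercator: x = R·λ, y = R·ln tan(π/4+φ/2), R = 6378137 m.
P1 (18.2797°, -101.0438°) → (-11248144.364, 2070313.059) m.
P2 (18.2610°, -101.1743°) → (-11262671.557, 2068120.872) m.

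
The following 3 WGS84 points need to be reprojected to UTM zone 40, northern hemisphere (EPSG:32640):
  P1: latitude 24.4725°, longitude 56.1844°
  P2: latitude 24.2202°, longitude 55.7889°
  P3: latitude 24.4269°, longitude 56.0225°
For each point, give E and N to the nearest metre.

P1: E 417348 m, N 2706784 m; P2: E 377022 m, N 2679139 m; P3: E 400905 m, N 2701841 m

UTM zone 40N: λ₀ = 57°, k₀ = 0.9996.
P1 (24.4725°, 56.1844°) → (417348.294, 2706784.189) m.
P2 (24.2202°, 55.7889°) → (377022.107, 2679139.356) m.
P3 (24.4269°, 56.0225°) → (400904.961, 2701841.216) m.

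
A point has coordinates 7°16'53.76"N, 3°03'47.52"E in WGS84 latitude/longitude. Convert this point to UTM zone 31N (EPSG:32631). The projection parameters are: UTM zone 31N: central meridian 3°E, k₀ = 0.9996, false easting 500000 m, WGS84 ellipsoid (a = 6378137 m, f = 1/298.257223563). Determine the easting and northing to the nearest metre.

E 506976 m, N 804879 m

Zone 31 central meridian λ₀ = 6×31 − 183 = 3°; Δλ = +0.0632°.
Transverse Mercator on WGS84 with k₀ = 0.9996 gives E = 506976.238 m, N = 804879.445 m.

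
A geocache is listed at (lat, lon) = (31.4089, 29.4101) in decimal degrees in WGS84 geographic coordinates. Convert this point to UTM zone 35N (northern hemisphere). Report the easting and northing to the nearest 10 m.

Zone 35 central meridian λ₀ = 6×35 − 183 = 27°; Δλ = +2.4101°.
Transverse Mercator on WGS84 with k₀ = 0.9996 gives E = 729126.235 m, N = 3477432.069 m.

E 729130 m, N 3477430 m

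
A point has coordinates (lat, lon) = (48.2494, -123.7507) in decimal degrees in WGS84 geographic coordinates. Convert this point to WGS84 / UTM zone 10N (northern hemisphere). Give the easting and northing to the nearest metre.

Zone 10 central meridian λ₀ = 6×10 − 183 = -123°; Δλ = -0.7507°.
Transverse Mercator on WGS84 with k₀ = 0.9996 gives E = 444271.770 m, N = 5344292.979 m.

E 444272 m, N 5344293 m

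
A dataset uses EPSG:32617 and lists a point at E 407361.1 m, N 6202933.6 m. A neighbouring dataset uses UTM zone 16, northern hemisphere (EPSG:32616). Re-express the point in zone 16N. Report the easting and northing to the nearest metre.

UTM 17N → geographic: φ = 55.96280003°, λ = -82.48400069°.
UTM 16N (λ₀ = -87°) forward: E = 781814.416 m, N = 6211150.522 m.

E 781814 m, N 6211151 m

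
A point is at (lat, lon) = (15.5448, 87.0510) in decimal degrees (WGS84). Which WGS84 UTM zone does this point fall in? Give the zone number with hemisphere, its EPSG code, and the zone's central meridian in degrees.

Zone 45N (EPSG:32645), central meridian 87°

UTM zone = ⌊(λ + 180)/6⌋ + 1; 87.0510° ∈ [84°, 90°) → zone 45.
Hemisphere: N (φ ≥ 0).
Central meridian λ₀ = 6×45 − 183 = 87°.
EPSG code: 32645.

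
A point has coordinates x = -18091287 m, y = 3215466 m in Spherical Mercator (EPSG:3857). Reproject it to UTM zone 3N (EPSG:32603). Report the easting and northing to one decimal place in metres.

Web Mercator inverse (R = 6378137 m) → φ = 27.73390077°, λ = -162.51679621°.
UTM 3N forward: E = 744795.751 m, N = 3070195.411 m.

E 744795.8 m, N 3070195.4 m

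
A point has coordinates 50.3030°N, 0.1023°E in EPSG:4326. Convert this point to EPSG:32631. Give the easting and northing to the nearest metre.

Zone 31 central meridian λ₀ = 6×31 − 183 = 3°; Δλ = -2.8977°.
Transverse Mercator on WGS84 with k₀ = 0.9996 gives E = 293654.553 m, N = 5576336.897 m.

E 293655 m, N 5576337 m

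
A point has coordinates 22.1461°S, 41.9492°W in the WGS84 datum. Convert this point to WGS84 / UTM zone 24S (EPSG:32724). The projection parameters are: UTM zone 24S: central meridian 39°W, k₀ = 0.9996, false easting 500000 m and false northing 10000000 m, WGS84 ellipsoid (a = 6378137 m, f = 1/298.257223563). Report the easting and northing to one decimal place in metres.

Zone 24 central meridian λ₀ = 6×24 − 183 = -39°; Δλ = -2.9492°.
Transverse Mercator on WGS84 with k₀ = 0.9996 gives E = 195797.074 m, N = 7548048.528 m.

E 195797.1 m, N 7548048.5 m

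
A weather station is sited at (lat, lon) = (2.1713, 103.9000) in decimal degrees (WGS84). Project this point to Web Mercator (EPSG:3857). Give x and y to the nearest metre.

Web Mercator is spherical with R = a = 6378137 m.
x = R·λ = 6378137 × 1.813397093 = 11566095.093 m.
y = R·ln tan(π/4 + φ/2) = 6378137 × 0.037905408 = 241765.885 m.

x 11566095 m, y 241766 m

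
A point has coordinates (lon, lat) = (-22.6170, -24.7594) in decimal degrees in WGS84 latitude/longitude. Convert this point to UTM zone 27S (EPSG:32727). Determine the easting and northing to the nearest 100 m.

E 336500 m, N 7260700 m

Zone 27 central meridian λ₀ = 6×27 − 183 = -21°; Δλ = -1.6170°.
Transverse Mercator on WGS84 with k₀ = 0.9996 gives E = 336498.492 m, N = 7260726.684 m.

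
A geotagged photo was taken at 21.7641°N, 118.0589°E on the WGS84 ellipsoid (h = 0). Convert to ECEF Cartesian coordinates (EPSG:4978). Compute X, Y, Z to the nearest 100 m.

X -2787600 m, Y 5229700 m, Z 2350200 m

WGS84: a = 6378137 m, e² = 0.006694380; N(φ) = a/√(1−e²sin²φ) = 6381074.114 m.
X = (N+h)·cosφ·cosλ = -2787569.585 m; Y = (N+h)·cosφ·sinλ = 5229679.287 m; Z = (N(1−e²)+h)·sinφ = 2350173.946 m.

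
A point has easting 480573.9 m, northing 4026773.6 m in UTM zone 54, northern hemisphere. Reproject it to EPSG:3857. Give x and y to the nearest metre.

Unproject from UTM 54N (λ₀ = 141°) → φ = 36.38590028°, λ = 140.78340006°.
Web Mercator (R = 6378137 m): x = 15671936.407 m, y = 4353851.404 m.

x 15671936 m, y 4353851 m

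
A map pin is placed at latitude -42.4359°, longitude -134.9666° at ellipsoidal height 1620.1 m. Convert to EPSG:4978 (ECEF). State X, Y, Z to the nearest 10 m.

WGS84: a = 6378137 m, e² = 0.006694380; N(φ) = a/√(1−e²sin²φ) = 6387879.568 m.
X = (N+h)·cosφ·cosλ = -3332530.562 m; Y = (N+h)·cosφ·sinλ = -3336418.159 m; Z = (N(1−e²)+h)·sinφ = -4282555.532 m.

X -3332530 m, Y -3336420 m, Z -4282560 m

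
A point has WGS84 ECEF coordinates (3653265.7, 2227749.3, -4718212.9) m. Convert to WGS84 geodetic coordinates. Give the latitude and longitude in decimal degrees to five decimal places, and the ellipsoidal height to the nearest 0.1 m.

lat -47.98660°, lon 31.37470°, h 3140.9 m

λ = atan2(Y, X) = 31.37470016°; p = √(X²+Y²) = 4278927.1 m.
Bowring's method on WGS84 (a = 6378137 m, b = 6356752.314 m) gives φ = -47.98660039°, h = 3140.885 m.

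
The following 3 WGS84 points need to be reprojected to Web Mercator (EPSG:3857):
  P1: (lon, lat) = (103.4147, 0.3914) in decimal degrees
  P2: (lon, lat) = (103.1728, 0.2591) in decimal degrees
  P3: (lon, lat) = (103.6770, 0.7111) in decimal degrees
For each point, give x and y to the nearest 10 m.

Web Mercator: x = R·λ, y = R·ln tan(π/4+φ/2), R = 6378137 m.
P1 (0.3914°, 103.4147°) → (11512071.745, 43570.788) m.
P2 (0.2591°, 103.1728°) → (11485143.560, 28842.978) m.
P3 (0.7111°, 103.6770°) → (11541270.847, 79161.322) m.

P1: x 11512070 m, y 43570 m; P2: x 11485140 m, y 28840 m; P3: x 11541270 m, y 79160 m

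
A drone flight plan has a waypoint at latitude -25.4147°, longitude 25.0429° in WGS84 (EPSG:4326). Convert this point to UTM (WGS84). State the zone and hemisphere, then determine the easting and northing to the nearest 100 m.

Zone 35S: E 303200 m, N 7187700 m

Longitude 25.0429° lies in the 6° band [24°, 30°), giving zone 35; latitude is south of the equator, so 35S.
Zone 35 central meridian λ₀ = 6×35 − 183 = 27°; Δλ = -1.9571°.
Transverse Mercator on WGS84 with k₀ = 0.9996 gives E = 303153.291 m, N = 7187688.624 m.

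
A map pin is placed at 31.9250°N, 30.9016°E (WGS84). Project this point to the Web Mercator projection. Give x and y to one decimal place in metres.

Web Mercator is spherical with R = a = 6378137 m.
x = R·λ = 6378137 × 0.539334664 = 3439950.377 m.
y = R·ln tan(π/4 + φ/2) = 6378137 × 0.588489983 = 3753469.733 m.

x 3439950.4 m, y 3753469.7 m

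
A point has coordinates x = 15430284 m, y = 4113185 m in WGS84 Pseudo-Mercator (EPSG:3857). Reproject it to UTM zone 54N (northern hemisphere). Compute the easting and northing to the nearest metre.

E 281137 m, N 3834172 m

Web Mercator inverse (R = 6378137 m) → φ = 34.62609996°, λ = 138.61259956°.
UTM 54N forward: E = 281136.812 m, N = 3834172.101 m.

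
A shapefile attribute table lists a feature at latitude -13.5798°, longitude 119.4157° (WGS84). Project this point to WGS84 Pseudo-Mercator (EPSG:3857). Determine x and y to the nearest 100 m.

x 13293300 m, y -1526100 m

Web Mercator is spherical with R = a = 6378137 m.
x = R·λ = 6378137 × 2.084197144 = 13293294.917 m.
y = R·ln tan(π/4 + φ/2) = 6378137 × -0.239262921 = -1526051.692 m.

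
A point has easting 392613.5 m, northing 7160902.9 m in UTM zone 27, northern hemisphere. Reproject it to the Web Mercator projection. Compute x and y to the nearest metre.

Unproject from UTM 27N (λ₀ = -21°) → φ = 64.55630004°, λ = -23.24049988°.
Web Mercator (R = 6378137 m): x = -2587120.612 m, y = 9492457.709 m.

x -2587121 m, y 9492458 m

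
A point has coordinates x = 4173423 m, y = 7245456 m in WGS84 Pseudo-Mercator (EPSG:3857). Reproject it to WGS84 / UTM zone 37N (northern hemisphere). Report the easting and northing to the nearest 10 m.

Web Mercator inverse (R = 6378137 m) → φ = 54.39569898°, λ = 37.49049668°.
UTM 37N forward: E = 401997.141 m, N = 6028598.521 m.

E 402000 m, N 6028600 m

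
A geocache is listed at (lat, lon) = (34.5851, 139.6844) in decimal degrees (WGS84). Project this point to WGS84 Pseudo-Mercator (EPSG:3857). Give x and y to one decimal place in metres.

Web Mercator is spherical with R = a = 6378137 m.
x = R·λ = 6378137 × 2.437952694 = 15549596.280 m.
y = R·ln tan(π/4 + φ/2) = 6378137 × 0.644018757 = 4107639.865 m.

x 15549596.3 m, y 4107639.9 m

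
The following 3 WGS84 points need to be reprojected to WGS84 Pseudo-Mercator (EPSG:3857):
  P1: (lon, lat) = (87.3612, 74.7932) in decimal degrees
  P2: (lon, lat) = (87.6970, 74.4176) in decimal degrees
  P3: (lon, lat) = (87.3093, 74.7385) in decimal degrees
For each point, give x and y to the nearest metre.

Web Mercator: x = R·λ, y = R·ln tan(π/4+φ/2), R = 6378137 m.
P1 (74.7932°, 87.3612°) → (9725004.299, 12843890.843) m.
P2 (74.4176°, 87.6970°) → (9762385.384, 12686380.018) m.
P3 (74.7385°, 87.3093°) → (9719226.818, 12820717.290) m.

P1: x 9725004 m, y 12843891 m; P2: x 9762385 m, y 12686380 m; P3: x 9719227 m, y 12820717 m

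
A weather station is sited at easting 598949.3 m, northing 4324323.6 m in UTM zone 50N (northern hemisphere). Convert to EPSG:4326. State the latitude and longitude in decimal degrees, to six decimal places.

lat 39.062400°, lon 118.143700°

Zone 50N: λ₀ = 117°, k₀ = 0.9996, false easting 500000 m.
Meridian distance M = (N − FN)/k₀ = 4326054.0 m.
Inverse transverse Mercator on WGS84 gives φ = 39.06239999°, λ = 118.14369988°.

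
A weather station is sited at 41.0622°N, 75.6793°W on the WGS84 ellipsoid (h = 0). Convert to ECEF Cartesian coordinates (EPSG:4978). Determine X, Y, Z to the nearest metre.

WGS84: a = 6378137 m, e² = 0.006694380; N(φ) = a/√(1−e²sin²φ) = 6387368.785 m.
X = (N+h)·cosφ·cosλ = 1191247.147 m; Y = (N+h)·cosφ·sinλ = -4666404.342 m; Z = (N(1−e²)+h)·sinφ = 4167633.965 m.

X 1191247 m, Y -4666404 m, Z 4167634 m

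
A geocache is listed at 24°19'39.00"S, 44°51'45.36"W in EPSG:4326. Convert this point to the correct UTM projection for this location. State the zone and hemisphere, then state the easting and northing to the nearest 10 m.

Longitude -44.8626° lies in the 6° band [-48°, -42°), giving zone 23; latitude is south of the equator, so 23S.
Zone 23 central meridian λ₀ = 6×23 − 183 = -45°; Δλ = +0.1374°.
Transverse Mercator on WGS84 with k₀ = 0.9996 gives E = 513939.516 m, N = 7309506.992 m.

Zone 23S: E 513940 m, N 7309510 m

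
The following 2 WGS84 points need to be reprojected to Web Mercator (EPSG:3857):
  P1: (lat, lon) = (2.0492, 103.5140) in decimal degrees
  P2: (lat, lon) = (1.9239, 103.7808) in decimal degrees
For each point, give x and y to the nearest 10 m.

P1: x 11523130 m, y 228160 m; P2: x 11552830 m, y 214210 m

Web Mercator: x = R·λ, y = R·ln tan(π/4+φ/2), R = 6378137 m.
P1 (2.0492°, 103.5140°) → (11523125.770, 228164.549) m.
P2 (1.9239°, 103.7808°) → (11552825.810, 214207.826) m.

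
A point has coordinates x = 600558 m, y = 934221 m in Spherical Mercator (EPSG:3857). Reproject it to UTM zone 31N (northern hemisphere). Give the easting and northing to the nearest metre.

E 763752 m, N 925164 m

Web Mercator inverse (R = 6378137 m) → φ = 8.36240187°, λ = 5.39490430°.
UTM 31N forward: E = 763752.258 m, N = 925164.318 m.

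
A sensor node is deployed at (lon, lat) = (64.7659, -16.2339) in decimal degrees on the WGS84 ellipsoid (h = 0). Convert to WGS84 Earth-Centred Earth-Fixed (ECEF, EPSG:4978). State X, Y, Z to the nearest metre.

WGS84: a = 6378137 m, e² = 0.006694380; N(φ) = a/√(1−e²sin²φ) = 6379806.138 m.
X = (N+h)·cosφ·cosλ = 2611380.851 m; Y = (N+h)·cosφ·sinλ = 5540904.616 m; Z = (N(1−e²)+h)·sinφ = -1771594.045 m.

X 2611381 m, Y 5540905 m, Z -1771594 m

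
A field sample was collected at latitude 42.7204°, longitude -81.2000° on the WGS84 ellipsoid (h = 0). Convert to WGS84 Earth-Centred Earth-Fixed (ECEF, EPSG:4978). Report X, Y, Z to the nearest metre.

WGS84: a = 6378137 m, e² = 0.006694380; N(φ) = a/√(1−e²sin²φ) = 6387985.683 m.
X = (N+h)·cosφ·cosλ = 717974.951 m; Y = (N+h)·cosφ·sinλ = -4637836.030 m; Z = (N(1−e²)+h)·sinφ = 4304733.756 m.

X 717975 m, Y -4637836 m, Z 4304734 m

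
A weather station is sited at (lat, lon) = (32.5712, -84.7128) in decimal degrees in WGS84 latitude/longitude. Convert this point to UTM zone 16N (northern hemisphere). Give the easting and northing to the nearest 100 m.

E 714700 m, N 3606100 m

Zone 16 central meridian λ₀ = 6×16 − 183 = -87°; Δλ = +2.2872°.
Transverse Mercator on WGS84 with k₀ = 0.9996 gives E = 714712.375 m, N = 3606059.640 m.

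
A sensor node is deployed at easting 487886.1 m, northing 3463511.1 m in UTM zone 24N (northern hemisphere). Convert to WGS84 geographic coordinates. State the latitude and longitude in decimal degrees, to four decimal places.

Zone 24N: λ₀ = -39°, k₀ = 0.9996, false easting 500000 m.
Meridian distance M = (N − FN)/k₀ = 3464897.1 m.
Inverse transverse Mercator on WGS84 gives φ = 31.30589969°, λ = -39.12730034°.

lat 31.3059°, lon -39.1273°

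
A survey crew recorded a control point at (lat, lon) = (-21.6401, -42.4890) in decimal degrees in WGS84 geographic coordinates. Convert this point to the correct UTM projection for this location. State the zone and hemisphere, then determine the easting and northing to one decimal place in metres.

Zone 23S: E 759897.4 m, N 7604906.9 m

Longitude -42.4890° lies in the 6° band [-48°, -42°), giving zone 23; latitude is south of the equator, so 23S.
Zone 23 central meridian λ₀ = 6×23 − 183 = -45°; Δλ = +2.5110°.
Transverse Mercator on WGS84 with k₀ = 0.9996 gives E = 759897.417 m, N = 7604906.942 m.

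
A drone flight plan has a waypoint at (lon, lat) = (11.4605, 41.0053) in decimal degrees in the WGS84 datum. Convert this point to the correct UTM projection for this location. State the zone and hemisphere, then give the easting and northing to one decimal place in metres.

Zone 32N: E 706924.2 m, N 4542261.6 m

Longitude 11.4605° lies in the 6° band [6°, 12°), giving zone 32; latitude is north of the equator, so 32N.
Zone 32 central meridian λ₀ = 6×32 − 183 = 9°; Δλ = +2.4605°.
Transverse Mercator on WGS84 with k₀ = 0.9996 gives E = 706924.203 m, N = 4542261.597 m.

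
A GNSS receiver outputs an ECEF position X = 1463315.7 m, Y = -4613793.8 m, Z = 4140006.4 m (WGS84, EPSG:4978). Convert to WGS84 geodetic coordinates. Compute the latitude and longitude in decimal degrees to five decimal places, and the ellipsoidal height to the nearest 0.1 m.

λ = atan2(Y, X) = -72.40300025°; p = √(X²+Y²) = 4840287.8 m.
Bowring's method on WGS84 (a = 6378137 m, b = 6356752.314 m) gives φ = 40.73130016°, h = 228.585 m.

lat 40.73130°, lon -72.40300°, h 228.6 m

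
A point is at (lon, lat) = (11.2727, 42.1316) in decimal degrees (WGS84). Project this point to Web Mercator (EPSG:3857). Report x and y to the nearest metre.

x 1254871 m, y 5180713 m

Web Mercator is spherical with R = a = 6378137 m.
x = R·λ = 6378137 × 0.196745731 = 1254871.224 m.
y = R·ln tan(π/4 + φ/2) = 6378137 × 0.812261153 = 5180712.916 m.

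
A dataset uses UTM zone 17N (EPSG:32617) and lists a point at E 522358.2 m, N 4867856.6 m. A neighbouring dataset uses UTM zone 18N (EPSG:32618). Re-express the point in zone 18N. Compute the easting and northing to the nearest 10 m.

E 40990 m, N 4883760 m

UTM 17N → geographic: φ = 43.96349975°, λ = -80.72130027°.
UTM 18N (λ₀ = -75°) forward: E = 40990.882 m, N = 4883755.170 m.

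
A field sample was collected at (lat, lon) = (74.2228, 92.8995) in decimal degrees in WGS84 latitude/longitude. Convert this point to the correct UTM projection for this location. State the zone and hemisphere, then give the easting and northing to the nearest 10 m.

Zone 46N: E 496950 m, N 8236900 m

Longitude 92.8995° lies in the 6° band [90°, 96°), giving zone 46; latitude is north of the equator, so 46N.
Zone 46 central meridian λ₀ = 6×46 − 183 = 93°; Δλ = -0.1005°.
Transverse Mercator on WGS84 with k₀ = 0.9996 gives E = 496949.868 m, N = 8236897.296 m.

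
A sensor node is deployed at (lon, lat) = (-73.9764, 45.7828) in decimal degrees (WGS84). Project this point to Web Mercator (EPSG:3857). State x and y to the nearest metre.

Web Mercator is spherical with R = a = 6378137 m.
x = R·λ = 6378137 × -1.291131749 = -8235015.179 m.
y = R·ln tan(π/4 + φ/2) = 6378137 × 0.900829008 = 5745610.824 m.

x -8235015 m, y 5745611 m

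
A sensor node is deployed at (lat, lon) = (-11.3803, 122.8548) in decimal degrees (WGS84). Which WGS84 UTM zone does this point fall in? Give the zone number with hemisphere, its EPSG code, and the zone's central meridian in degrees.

UTM zone = ⌊(λ + 180)/6⌋ + 1; 122.8548° ∈ [120°, 126°) → zone 51.
Hemisphere: S (φ < 0).
Central meridian λ₀ = 6×51 − 183 = 123°.
EPSG code: 32751.

Zone 51S (EPSG:32751), central meridian 123°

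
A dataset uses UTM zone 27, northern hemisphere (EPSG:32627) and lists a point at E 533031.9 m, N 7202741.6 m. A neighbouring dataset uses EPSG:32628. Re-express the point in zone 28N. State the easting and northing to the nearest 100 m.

E 249800 m, N 7213100 m

UTM 27N → geographic: φ = 64.94710029°, λ = -20.30089952°.
UTM 28N (λ₀ = -15°) forward: E = 249762.419 m, N = 7213055.897 m.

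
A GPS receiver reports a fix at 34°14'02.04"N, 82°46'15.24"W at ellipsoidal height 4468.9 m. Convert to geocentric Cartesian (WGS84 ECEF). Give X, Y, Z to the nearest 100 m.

WGS84: a = 6378137 m, e² = 0.006694380; N(φ) = a/√(1−e²sin²φ) = 6384904.405 m.
X = (N+h)·cosφ·cosλ = 664722.006 m; Y = (N+h)·cosφ·sinλ = -5240410.492 m; Z = (N(1−e²)+h)·sinφ = 3570440.550 m.

X 664700 m, Y -5240400 m, Z 3570400 m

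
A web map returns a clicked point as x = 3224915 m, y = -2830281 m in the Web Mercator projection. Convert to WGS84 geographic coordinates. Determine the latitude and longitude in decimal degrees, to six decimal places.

R = 6378137 m. λ = x/R = 28.96990434°.
φ = 2·arctan(exp(y/R)) − 90° = 2·arctan(0.64163) − 90° = -24.62930235°.

lat -24.629302°, lon 28.969904°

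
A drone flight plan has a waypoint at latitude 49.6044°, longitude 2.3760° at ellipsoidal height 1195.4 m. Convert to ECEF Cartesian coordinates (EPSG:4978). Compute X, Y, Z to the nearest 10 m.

X 4138690 m, Y 171730 m, Z 4835300 m

WGS84: a = 6378137 m, e² = 0.006694380; N(φ) = a/√(1−e²sin²φ) = 6390555.852 m.
X = (N+h)·cosφ·cosλ = 4138686.216 m; Y = (N+h)·cosφ·sinλ = 171725.723 m; Z = (N(1−e²)+h)·sinφ = 4835300.193 m.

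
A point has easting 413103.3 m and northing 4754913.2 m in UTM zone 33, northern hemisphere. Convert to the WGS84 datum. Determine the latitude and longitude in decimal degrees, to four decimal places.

lat 42.9419°, lon 13.9349°

Zone 33N: λ₀ = 15°, k₀ = 0.9996, false easting 500000 m.
Meridian distance M = (N − FN)/k₀ = 4756815.9 m.
Inverse transverse Mercator on WGS84 gives φ = 42.94190004°, λ = 13.93489958°.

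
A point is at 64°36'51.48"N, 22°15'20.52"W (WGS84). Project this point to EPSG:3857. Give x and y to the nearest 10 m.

Web Mercator is spherical with R = a = 6378137 m.
x = R·λ = 6378137 × -0.388435242 = -2477493.191 m.
y = R·ln tan(π/4 + φ/2) = 6378137 × 1.490639358 = 9507502.040 m.

x -2477490 m, y 9507500 m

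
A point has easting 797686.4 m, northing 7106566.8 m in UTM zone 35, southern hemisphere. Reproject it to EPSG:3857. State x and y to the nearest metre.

Unproject from UTM 35S (λ₀ = 27°) → φ = -26.12949985°, λ = 29.97700038°.
Web Mercator (R = 6378137 m): x = 3337024.418 m, y = -3015128.915 m.

x 3337024 m, y -3015129 m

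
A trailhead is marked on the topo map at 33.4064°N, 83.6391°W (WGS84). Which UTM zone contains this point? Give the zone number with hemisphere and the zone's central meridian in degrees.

UTM zone = ⌊(λ + 180)/6⌋ + 1; -83.6391° ∈ [-84°, -78°) → zone 17.
Hemisphere: N (φ ≥ 0).
Central meridian λ₀ = 6×17 − 183 = -81°.

Zone 17N, central meridian -81°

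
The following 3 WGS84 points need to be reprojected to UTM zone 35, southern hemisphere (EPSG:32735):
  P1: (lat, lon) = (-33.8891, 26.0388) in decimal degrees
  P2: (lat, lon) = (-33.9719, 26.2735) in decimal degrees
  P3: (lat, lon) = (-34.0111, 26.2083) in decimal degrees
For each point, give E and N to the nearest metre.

P1: E 411118 m, N 6249725 m; P2: E 432887 m, N 6240722 m; P3: E 426897 m, N 6236331 m

UTM zone 35S: λ₀ = 27°, k₀ = 0.9996.
P1 (-33.8891°, 26.0388°) → (411118.487, 6249724.555) m.
P2 (-33.9719°, 26.2735°) → (432886.535, 6240721.920) m.
P3 (-34.0111°, 26.2083°) → (426896.854, 6236330.757) m.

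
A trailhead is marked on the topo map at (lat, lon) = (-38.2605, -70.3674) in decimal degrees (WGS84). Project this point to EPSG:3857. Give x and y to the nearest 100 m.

x -7833300 m, y -4616300 m

Web Mercator is spherical with R = a = 6378137 m.
x = R·λ = 6378137 × -1.228142816 = -7833263.136 m.
y = R·ln tan(π/4 + φ/2) = 6378137 × -0.723767986 = -4616291.369 m.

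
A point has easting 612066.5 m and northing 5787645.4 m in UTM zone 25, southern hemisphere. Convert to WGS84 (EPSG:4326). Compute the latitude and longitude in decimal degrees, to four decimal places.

lat -38.0520°, lon -31.7227°

Zone 25S: λ₀ = -33°, k₀ = 0.9996, false easting 500000 m, false northing 10000000 m.
Meridian distance M = (N − FN)/k₀ = -4214040.2 m.
Inverse transverse Mercator on WGS84 gives φ = -38.05200023°, λ = -31.72270053°.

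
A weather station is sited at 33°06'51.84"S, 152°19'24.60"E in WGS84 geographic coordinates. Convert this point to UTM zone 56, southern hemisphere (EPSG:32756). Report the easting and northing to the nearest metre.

E 436885 m, N 6335827 m

Zone 56 central meridian λ₀ = 6×56 − 183 = 153°; Δλ = -0.6765°.
Transverse Mercator on WGS84 with k₀ = 0.9996 gives E = 436885.275 m, N = 6335826.982 m.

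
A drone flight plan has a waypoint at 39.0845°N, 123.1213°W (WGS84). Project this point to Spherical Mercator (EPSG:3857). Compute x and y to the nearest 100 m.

x -13705800 m, y 4733800 m

Web Mercator is spherical with R = a = 6378137 m.
x = R·λ = 6378137 × -2.148872064 = -13705800.422 m.
y = R·ln tan(π/4 + φ/2) = 6378137 × 0.742188935 = 4733782.710 m.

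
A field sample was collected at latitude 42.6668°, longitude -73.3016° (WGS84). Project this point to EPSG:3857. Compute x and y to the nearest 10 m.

Web Mercator is spherical with R = a = 6378137 m.
x = R·λ = 6378137 × -1.279354267 = -8159896.786 m.
y = R·ln tan(π/4 + φ/2) = 6378137 × 0.824910495 = 5261392.147 m.

x -8159900 m, y 5261390 m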